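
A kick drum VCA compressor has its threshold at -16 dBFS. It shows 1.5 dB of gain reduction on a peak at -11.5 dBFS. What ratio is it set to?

Input overshoot = -11.5 − (-16) = 4.5 dB.
Output overshoot = 4.5 − 1.5 = 3 dB.
Ratio = input overshoot / output overshoot = 4.5 / 3 = 1.5.

1.5:1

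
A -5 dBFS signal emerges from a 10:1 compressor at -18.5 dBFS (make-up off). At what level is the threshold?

-20 dBFS

Gain reduction = -5 − (-18.5) = 13.5 dB; output overshoot = GR / (R − 1) = 13.5 / 9 = 1.5 dB.
Threshold = output − output overshoot = -18.5 − 1.5 = -20 dBFS.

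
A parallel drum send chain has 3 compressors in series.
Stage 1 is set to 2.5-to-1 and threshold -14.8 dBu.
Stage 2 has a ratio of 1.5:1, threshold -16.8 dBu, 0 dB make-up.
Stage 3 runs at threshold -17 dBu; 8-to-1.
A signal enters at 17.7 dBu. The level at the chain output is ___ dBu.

Stage 1: 32.5 dB above -14.8 dBu, reduced 2.5:1 to 13 dB above → -1.8 dBu.
Stage 2: 15 dB above -16.8 dBu, reduced 1.5:1 to 10 dB above → -6.8 dBu.
Stage 3: overshoot 10.2 dB → 10.2/8 = 1.275 dB → -15.725 dBu.

-15.725 dBu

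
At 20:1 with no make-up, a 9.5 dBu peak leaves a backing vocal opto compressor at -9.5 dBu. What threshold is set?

-10.5 dBu

Input is 20 dB above T (since output overshoot × R = input overshoot: (-9.5 − T)·20 = 9.5 − T gives T = -10.5 dBu).
Check: -10.5 + (9.5 − (-10.5))/20 = -10.5 + 1 = -9.5 dBu. ✓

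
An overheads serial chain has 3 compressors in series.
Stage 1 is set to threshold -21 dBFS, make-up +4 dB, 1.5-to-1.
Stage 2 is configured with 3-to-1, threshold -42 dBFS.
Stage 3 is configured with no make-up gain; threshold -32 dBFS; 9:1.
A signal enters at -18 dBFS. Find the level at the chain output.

-33 dBFS

Stage 1: 3 dB above -21 dBFS, reduced 1.5:1 to 2 dB above → -19 dBFS; +4 dB make-up → -15 dBFS.
Stage 2: -15 dBFS is 27 dB over -42 dBFS; at 3:1 that becomes 9 dB over, giving -33 dBFS.
Stage 3: -33 dBFS is at or below the -32 dBFS threshold — no compression; output -33 dBFS.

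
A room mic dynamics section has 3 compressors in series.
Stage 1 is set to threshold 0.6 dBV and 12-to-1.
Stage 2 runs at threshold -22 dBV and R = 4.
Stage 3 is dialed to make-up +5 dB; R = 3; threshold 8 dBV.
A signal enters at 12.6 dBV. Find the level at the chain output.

-11.1 dBV

Stage 1: overshoot 12 dB → 12/12 = 1 dB → 1.6 dBV.
Stage 2: 1.6 dBV is 23.6 dB over -22 dBV; at 4:1 that becomes 5.9 dB over, giving -16.1 dBV.
Stage 3: -16.1 dBV ≤ 8 dBV, so stage 3 doesn't engage; make-up brings it to -11.1 dBV.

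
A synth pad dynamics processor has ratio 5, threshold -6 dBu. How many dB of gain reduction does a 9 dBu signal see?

The signal is 15 dB above threshold.
After 5:1 compression the overshoot becomes 15/5 = 3 dB.
Gain reduction = 15 − 3 = 12 dB.

12 dB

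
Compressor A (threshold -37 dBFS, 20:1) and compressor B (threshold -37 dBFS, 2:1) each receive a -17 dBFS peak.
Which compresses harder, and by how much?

A, by 9 dB

A: 20 dB over, compressed to 1 dB over, so 19 dB of GR.
B: 20 dB over, compressed to 10 dB over, so 10 dB of GR.
A reduces 9 dB more.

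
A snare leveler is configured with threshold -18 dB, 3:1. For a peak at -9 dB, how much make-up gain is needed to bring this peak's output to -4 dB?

Overshoot 9 dB → 9/3 = 3 dB after compression, so the compressed level is -18 + 3 = -15 dB.
Make-up = target − compressed = -4 − (-15) = 11 dB.

11 dB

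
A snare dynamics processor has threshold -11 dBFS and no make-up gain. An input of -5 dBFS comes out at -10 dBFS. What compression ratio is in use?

Input overshoot = -5 − (-11) = 6 dB; output overshoot = -10 − (-11) = 1 dB.
Ratio = 6 / 1 = 6.

6:1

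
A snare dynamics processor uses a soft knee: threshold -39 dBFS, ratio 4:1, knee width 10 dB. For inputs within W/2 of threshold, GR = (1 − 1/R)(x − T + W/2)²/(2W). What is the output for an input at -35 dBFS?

-38.0375 dBFS

x − T + W/2 = -35 − (-39) + 5 = 9.
GR = (1 − 1/4) × 9² / 20 = 0.75 × 81 / 20 = 3.0375 dB.
Output = -35 − 3.0375 = -38.0375 dBFS.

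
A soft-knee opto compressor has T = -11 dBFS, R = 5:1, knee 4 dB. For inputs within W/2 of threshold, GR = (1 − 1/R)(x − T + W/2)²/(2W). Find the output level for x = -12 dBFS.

x − T + W/2 = -12 − (-11) + 2 = 1.
GR = (1 − 1/5) × 1² / 8 = 0.8 × 1 / 8 = 0.1 dB.
Output = -12 − 0.1 = -12.1 dBFS.

-12.1 dBFS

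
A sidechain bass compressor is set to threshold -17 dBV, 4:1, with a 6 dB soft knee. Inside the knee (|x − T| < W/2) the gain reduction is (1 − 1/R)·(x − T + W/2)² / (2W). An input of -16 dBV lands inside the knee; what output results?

-17 dBV

x − T + W/2 = -16 − (-17) + 3 = 4.
GR = (1 − 1/4) × 4² / 12 = 0.75 × 16 / 12 = 1 dB.
Output = -16 − 1 = -17 dBV.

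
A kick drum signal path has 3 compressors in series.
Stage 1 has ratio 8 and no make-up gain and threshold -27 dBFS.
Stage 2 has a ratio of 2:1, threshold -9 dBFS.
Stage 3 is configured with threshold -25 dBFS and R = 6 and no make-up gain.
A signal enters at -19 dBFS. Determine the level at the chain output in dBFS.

Stage 1: -19 dBFS is 8 dB over -27 dBFS; at 8:1 that becomes 1 dB over, giving -26 dBFS.
Stage 2: -26 dBFS is at or below the -9 dBFS threshold — no compression; output -26 dBFS.
Stage 3: -26 dBFS ≤ -25 dBFS, so stage 3 doesn't engage; output -26 dBFS.

-26 dBFS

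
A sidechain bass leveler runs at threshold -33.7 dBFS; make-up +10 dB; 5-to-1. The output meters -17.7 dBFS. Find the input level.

-3.7 dBFS

Stripping the +10 dB make-up gives -27.7 dBFS at the gain stage.
Post-compression overshoot = -27.7 − (-33.7) = 6 dB.
Input overshoot = R × output overshoot = 30 dB → input = -33.7 + 30 = -3.7 dBFS.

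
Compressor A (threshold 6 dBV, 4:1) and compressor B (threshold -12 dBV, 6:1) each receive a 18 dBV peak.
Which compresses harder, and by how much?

A: 12 dB over, compressed to 3 dB over, so 9 dB of GR.
B: 30 dB over, compressed to 5 dB over, so 25 dB of GR.
B reduces 16 dB more.

B, by 16 dB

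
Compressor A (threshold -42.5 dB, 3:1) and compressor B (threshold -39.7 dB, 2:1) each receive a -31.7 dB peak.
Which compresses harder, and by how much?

A, by 3.2 dB

A: GR = 10.8 − 10.8/3 = 7.2 dB.
B: GR = 8 − 8/2 = 4 dB.
A applies 3.2 dB more gain reduction.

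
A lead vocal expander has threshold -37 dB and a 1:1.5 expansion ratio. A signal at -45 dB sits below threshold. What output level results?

Below threshold, a 1:1.5 expander applies gain = (1.5−1)×(T − x) of attenuation.
(1.5−1) × 8 = 4 dB, so output = -45 − 4 = -49 dB.

-49 dB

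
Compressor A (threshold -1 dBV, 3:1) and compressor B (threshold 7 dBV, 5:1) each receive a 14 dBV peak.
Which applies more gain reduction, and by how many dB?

A: 15 dB over, compressed to 5 dB over, so 10 dB of GR.
B: 7 dB over, compressed to 1.4 dB over, so 5.6 dB of GR.
A reduces 4.4 dB more.

A, by 4.4 dB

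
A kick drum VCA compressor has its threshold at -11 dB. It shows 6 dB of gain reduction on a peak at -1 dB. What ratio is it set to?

2.5:1

Input overshoot = -1 − (-11) = 10 dB.
Output overshoot = 10 − 6 = 4 dB.
Ratio = input overshoot / output overshoot = 10 / 4 = 2.5.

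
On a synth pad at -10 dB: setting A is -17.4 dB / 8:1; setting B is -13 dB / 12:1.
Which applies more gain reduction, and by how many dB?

A, by 3.725 dB

A: GR = 7.4 − 7.4/8 = 6.475 dB.
B: GR = 3 − 3/12 = 2.75 dB.
A applies 3.725 dB more gain reduction.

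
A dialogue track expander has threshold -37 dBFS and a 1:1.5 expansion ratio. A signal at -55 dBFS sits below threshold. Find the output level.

Undershoot = (-37) − (-55) = 18 dB.
At 1:1.5, that expands to 27 dB under threshold.
Output = -37 − 27 = -64 dBFS.

-64 dBFS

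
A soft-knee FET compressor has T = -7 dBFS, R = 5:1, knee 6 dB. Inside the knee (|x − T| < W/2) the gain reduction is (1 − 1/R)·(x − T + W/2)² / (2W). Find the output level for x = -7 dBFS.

x − T + W/2 = -7 − (-7) + 3 = 3.
GR = (1 − 1/5) × 3² / 12 = 0.8 × 9 / 12 = 0.6 dB.
Output = -7 − 0.6 = -7.6 dBFS.

-7.6 dBFS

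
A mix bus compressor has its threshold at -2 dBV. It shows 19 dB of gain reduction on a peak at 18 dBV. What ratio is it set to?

20:1

Input overshoot = 18 − (-2) = 20 dB.
Output overshoot = 20 − 19 = 1 dB.
Ratio = input overshoot / output overshoot = 20 / 1 = 20.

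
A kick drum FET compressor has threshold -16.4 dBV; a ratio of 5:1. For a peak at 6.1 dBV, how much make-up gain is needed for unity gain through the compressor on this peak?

18 dB

Overshoot 22.5 dB → 22.5/5 = 4.5 dB after compression, so the compressed level is -16.4 + 4.5 = -11.9 dBV.
Make-up = target − compressed = 6.1 − (-11.9) = 18 dB.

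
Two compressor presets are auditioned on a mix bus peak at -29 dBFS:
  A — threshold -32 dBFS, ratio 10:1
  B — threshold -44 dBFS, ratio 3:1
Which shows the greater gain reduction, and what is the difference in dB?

A: 3 dB over, compressed to 0.3 dB over, so 2.7 dB of GR.
B: 15 dB over, compressed to 5 dB over, so 10 dB of GR.
B applies 7.3 dB more gain reduction.

B, by 7.3 dB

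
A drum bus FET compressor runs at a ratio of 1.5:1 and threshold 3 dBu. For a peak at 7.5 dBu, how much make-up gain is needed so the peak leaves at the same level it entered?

The peak compresses to 3 + 4.5/1.5 = 6 dBu.
To reach 7.5 dBu requires 7.5 − 6 = 1.5 dB of make-up.

1.5 dB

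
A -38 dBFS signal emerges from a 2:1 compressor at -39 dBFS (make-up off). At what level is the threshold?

Let T be the threshold. Output overshoot = (input overshoot)/R, so -39 − T = (-38 − T)/2.
2·(-39 − T) = -38 − T → 1·T = -78 − (-38) = -40.
T = -40/1 = -40 dBFS.

-40 dBFS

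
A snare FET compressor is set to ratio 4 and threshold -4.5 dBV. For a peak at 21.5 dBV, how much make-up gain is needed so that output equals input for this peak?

Without make-up, output = threshold + overshoot/4 = -4.5 + 6.5 = 2 dBV.
Gap to target: 19.5 dB.

19.5 dB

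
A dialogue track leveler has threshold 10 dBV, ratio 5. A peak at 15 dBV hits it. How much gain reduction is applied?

15 dBV exceeds the threshold by 5 dB.
A 5:1 ratio leaves 1 dB of that excess.
Gain reduction = 5 − 1 = 4 dB.

4 dB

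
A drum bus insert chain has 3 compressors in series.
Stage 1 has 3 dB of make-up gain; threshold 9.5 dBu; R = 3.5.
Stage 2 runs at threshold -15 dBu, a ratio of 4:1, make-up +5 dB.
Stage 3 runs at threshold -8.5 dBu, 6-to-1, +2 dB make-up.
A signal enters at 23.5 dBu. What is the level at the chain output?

Stage 1: 14 dB above 9.5 dBu, reduced 3.5:1 to 4 dB above → 13.5 dBu; +3 dB make-up → 16.5 dBu.
Stage 2: 16.5 dBu is 31.5 dB over -15 dBu; at 4:1 that becomes 7.875 dB over, giving -7.125 dBu; +5 dB make-up → -2.125 dBu.
Stage 3: overshoot 6.375 dB → 6.375/6 = 1.0625 dB → -7.4375 dBu; +2 dB make-up → -5.4375 dBu.

-5.4375 dBu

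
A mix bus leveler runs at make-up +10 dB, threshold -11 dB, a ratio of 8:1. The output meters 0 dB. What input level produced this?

-3 dB

Stripping the +10 dB make-up gives -10 dB at the gain stage.
The compressed level sits -10 − (-11) = 1 dB over threshold.
Before 8:1 compression the overshoot was 1 × 8 = 8 dB, so input = -11 + 8 = -3 dB.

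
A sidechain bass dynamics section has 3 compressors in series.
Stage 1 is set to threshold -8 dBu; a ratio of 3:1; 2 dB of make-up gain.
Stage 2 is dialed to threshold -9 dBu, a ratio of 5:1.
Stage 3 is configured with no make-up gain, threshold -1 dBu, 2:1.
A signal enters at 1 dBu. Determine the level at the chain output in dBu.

-7.8 dBu

Stage 1: 1 dBu is 9 dB over -8 dBu; at 3:1 that becomes 3 dB over, giving -5 dBu; +2 dB make-up → -3 dBu.
Stage 2: overshoot 6 dB → 6/5 = 1.2 dB → -7.8 dBu.
Stage 3: below threshold (-7.8 ≤ -1); passes unchanged; output -7.8 dBu.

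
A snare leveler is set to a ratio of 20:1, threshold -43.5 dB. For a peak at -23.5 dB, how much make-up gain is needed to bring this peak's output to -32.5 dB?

The peak compresses to -43.5 + 20/20 = -42.5 dB.
To reach -32.5 dB requires -32.5 − (-42.5) = 10 dB of make-up.

10 dB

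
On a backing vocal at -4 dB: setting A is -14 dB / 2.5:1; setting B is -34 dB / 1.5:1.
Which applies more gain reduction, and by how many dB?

A: 10 dB over, compressed to 4 dB over, so 6 dB of GR.
B: 30 dB over, compressed to 20 dB over, so 10 dB of GR.
B reduces 4 dB more.

B, by 4 dB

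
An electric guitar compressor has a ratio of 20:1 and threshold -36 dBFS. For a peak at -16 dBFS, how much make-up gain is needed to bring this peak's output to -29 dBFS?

Without make-up, output = threshold + overshoot/20 = -36 + 1 = -35 dBFS.
Gap to target: 6 dB.

6 dB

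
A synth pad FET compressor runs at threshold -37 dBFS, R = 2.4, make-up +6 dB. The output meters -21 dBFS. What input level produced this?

-13 dBFS

Remove make-up: -21 − 6 = -27 dBFS.
The compressed level sits -27 − (-37) = 10 dB over threshold.
Input overshoot = R × output overshoot = 24 dB → input = -37 + 24 = -13 dBFS.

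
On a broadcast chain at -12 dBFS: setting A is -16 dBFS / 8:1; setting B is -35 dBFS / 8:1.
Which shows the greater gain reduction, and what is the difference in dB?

A: 4 dB over, compressed to 0.5 dB over, so 3.5 dB of GR.
B: 23 dB over, compressed to 2.875 dB over, so 20.125 dB of GR.
B reduces 16.625 dB more.

B, by 16.625 dB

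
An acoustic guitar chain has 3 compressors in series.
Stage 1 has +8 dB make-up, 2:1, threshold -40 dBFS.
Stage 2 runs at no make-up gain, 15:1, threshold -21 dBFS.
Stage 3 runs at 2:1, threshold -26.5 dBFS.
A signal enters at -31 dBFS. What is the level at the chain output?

-27.5 dBFS

Stage 1: overshoot 9 dB → 9/2 = 4.5 dB → -35.5 dBFS; +8 dB make-up → -27.5 dBFS.
Stage 2: -27.5 dBFS ≤ -21 dBFS, so stage 2 doesn't engage; output -27.5 dBFS.
Stage 3: below threshold (-27.5 ≤ -26.5); passes unchanged; output -27.5 dBFS.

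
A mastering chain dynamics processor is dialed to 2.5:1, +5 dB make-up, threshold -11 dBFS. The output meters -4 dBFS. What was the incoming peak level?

Stripping the +5 dB make-up gives -9 dBFS at the gain stage.
The compressed level sits -9 − (-11) = 2 dB over threshold.
Undo the ratio: input overshoot = 2 × 2.5 = 5 dB, giving input = -6 dBFS.

-6 dBFS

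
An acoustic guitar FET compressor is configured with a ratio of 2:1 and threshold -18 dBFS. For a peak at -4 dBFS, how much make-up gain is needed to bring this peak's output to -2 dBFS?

9 dB

Without make-up, output = threshold + overshoot/2 = -18 + 7 = -11 dBFS.
Gap to target: 9 dB.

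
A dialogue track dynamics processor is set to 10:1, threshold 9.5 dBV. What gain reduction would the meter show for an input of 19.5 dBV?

19.5 dBV exceeds the threshold by 10 dB.
At 10:1, output sits 10/10 = 1 dB above threshold.
GR = overshoot in − overshoot out = 10 − 1 = 9 dB.

9 dB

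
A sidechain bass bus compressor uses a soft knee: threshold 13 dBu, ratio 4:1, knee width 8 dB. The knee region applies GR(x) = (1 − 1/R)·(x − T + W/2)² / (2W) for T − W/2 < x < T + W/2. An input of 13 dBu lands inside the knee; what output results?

12.25 dBu

x − T + W/2 = 13 − 13 + 4 = 4.
GR = (1 − 1/4) × 4² / 16 = 0.75 × 16 / 16 = 0.75 dB.
Output = 13 − 0.75 = 12.25 dBu.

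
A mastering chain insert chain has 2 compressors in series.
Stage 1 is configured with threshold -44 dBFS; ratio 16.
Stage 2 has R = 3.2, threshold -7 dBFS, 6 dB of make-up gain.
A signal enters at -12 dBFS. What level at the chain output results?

-36 dBFS

Stage 1: overshoot 32 dB → 32/16 = 2 dB → -42 dBFS.
Stage 2: -42 dBFS ≤ -7 dBFS, so stage 2 doesn't engage; make-up brings it to -36 dBFS.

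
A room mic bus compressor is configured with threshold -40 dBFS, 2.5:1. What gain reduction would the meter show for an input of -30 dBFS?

6 dB

The signal is 10 dB above threshold.
After 2.5:1 compression the overshoot becomes 10/2.5 = 4 dB.
So the signal is attenuated by 10 − 4 = 6 dB.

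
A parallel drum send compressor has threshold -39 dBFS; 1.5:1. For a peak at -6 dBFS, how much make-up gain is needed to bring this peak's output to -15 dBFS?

The peak compresses to -39 + 33/1.5 = -17 dBFS.
To reach -15 dBFS requires -15 − (-17) = 2 dB of make-up.

2 dB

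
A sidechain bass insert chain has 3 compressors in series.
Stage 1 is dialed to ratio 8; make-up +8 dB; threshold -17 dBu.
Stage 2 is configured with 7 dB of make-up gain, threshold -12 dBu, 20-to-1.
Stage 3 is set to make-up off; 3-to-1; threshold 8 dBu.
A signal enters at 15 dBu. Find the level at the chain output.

Stage 1: overshoot 32 dB → 32/8 = 4 dB → -13 dBu; +8 dB make-up → -5 dBu.
Stage 2: -5 dBu is 7 dB over -12 dBu; at 20:1 that becomes 0.35 dB over, giving -11.65 dBu; +7 dB make-up → -4.65 dBu.
Stage 3: below threshold (-4.65 ≤ 8); passes unchanged; output -4.65 dBu.

-4.65 dBu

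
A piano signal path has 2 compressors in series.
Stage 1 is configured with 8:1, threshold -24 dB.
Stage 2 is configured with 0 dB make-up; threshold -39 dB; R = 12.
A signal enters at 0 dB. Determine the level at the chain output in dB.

Stage 1: overshoot 24 dB → 24/8 = 3 dB → -21 dB.
Stage 2: overshoot 18 dB → 18/12 = 1.5 dB → -37.5 dB.

-37.5 dB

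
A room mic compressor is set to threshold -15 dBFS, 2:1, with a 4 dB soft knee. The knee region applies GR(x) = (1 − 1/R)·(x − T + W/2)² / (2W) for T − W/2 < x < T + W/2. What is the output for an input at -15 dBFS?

-15.25 dBFS

x − T + W/2 = -15 − (-15) + 2 = 2.
GR = (1 − 1/2) × 2² / 8 = 0.5 × 4 / 8 = 0.25 dB.
Output = -15 − 0.25 = -15.25 dBFS.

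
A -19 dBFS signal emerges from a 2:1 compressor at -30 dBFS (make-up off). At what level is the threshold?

Let T be the threshold. Output overshoot = (input overshoot)/R, so -30 − T = (-19 − T)/2.
2·(-30 − T) = -19 − T → 1·T = -60 − (-19) = -41.
T = -41/1 = -41 dBFS.

-41 dBFS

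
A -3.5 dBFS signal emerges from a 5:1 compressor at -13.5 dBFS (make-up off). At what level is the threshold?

-16 dBFS

Input is 12.5 dB above T (since output overshoot × R = input overshoot: (-13.5 − T)·5 = -3.5 − T gives T = -16 dBFS).
Check: -16 + (-3.5 − (-16))/5 = -16 + 2.5 = -13.5 dBFS. ✓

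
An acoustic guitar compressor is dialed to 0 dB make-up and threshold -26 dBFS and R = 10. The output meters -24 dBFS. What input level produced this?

The compressed level sits -24 − (-26) = 2 dB over threshold.
Input overshoot = R × output overshoot = 20 dB → input = -26 + 20 = -6 dBFS.

-6 dBFS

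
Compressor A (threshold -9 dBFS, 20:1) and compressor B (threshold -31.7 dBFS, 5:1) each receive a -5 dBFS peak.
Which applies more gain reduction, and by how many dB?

B, by 17.56 dB

A: GR = 4 − 4/20 = 3.8 dB.
B: GR = 26.7 − 26.7/5 = 21.36 dB.
B applies 17.56 dB more gain reduction.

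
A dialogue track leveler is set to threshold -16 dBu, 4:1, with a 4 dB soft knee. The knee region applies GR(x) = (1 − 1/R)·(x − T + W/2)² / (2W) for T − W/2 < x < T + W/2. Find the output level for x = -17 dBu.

-17.09375 dBu

x − T + W/2 = -17 − (-16) + 2 = 1.
GR = (1 − 1/4) × 1² / 8 = 0.75 × 1 / 8 = 0.09375 dB.
Output = -17 − 0.09375 = -17.09375 dBu.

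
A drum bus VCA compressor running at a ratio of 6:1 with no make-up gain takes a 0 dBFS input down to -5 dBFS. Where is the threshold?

-6 dBFS

Let T be the threshold. Output overshoot = (input overshoot)/R, so -5 − T = (0 − T)/6.
6·(-5 − T) = 0 − T → 5·T = -30 − 0 = -30.
T = -30/5 = -6 dBFS.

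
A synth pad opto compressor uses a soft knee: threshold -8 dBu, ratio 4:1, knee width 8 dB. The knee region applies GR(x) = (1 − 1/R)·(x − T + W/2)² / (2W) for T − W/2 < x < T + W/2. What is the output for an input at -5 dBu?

x − T + W/2 = -5 − (-8) + 4 = 7.
GR = (1 − 1/4) × 7² / 16 = 0.75 × 49 / 16 = 2.296875 dB.
Output = -5 − 2.296875 = -7.296875 dBu.

-7.296875 dBu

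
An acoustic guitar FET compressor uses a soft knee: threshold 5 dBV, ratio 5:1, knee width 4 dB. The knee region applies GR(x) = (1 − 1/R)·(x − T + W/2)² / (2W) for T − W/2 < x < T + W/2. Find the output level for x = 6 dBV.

5.1 dBV

x − T + W/2 = 6 − 5 + 2 = 3.
GR = (1 − 1/5) × 3² / 8 = 0.8 × 9 / 8 = 0.9 dB.
Output = 6 − 0.9 = 5.1 dBV.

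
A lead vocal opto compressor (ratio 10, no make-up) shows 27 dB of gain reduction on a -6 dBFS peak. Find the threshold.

-36 dBFS

Gain reduction = -6 − (-33) = 27 dB; output overshoot = GR / (R − 1) = 27 / 9 = 3 dB.
Threshold = output − output overshoot = -33 − 3 = -36 dBFS.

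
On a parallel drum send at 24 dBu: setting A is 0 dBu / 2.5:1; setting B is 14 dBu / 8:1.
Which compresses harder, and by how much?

A: overshoot 24 dB → output overshoot 9.6 dB → GR 14.4 dB.
B: overshoot 10 dB → output overshoot 1.25 dB → GR 8.75 dB.
Difference: 5.65 dB in favour of A.

A, by 5.65 dB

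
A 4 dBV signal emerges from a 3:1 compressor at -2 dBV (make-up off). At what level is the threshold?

Gain reduction = 4 − (-2) = 6 dB; output overshoot = GR / (R − 1) = 6 / 2 = 3 dB.
Threshold = output − output overshoot = -2 − 3 = -5 dBV.

-5 dBV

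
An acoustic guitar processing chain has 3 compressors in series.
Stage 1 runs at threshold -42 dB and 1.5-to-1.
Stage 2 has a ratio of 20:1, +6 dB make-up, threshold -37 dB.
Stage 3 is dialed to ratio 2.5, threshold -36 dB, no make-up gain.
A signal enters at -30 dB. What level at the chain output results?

Stage 1: 12 dB above -42 dB, reduced 1.5:1 to 8 dB above → -34 dB.
Stage 2: overshoot 3 dB → 3/20 = 0.15 dB → -36.85 dB; +6 dB make-up → -30.85 dB.
Stage 3: 5.15 dB above -36 dB, reduced 2.5:1 to 2.06 dB above → -33.94 dB.

-33.94 dB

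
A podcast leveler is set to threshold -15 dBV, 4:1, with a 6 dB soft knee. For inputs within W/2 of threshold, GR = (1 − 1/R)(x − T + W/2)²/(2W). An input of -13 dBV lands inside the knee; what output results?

x − T + W/2 = -13 − (-15) + 3 = 5.
GR = (1 − 1/4) × 5² / 12 = 0.75 × 25 / 12 = 1.5625 dB.
Output = -13 − 1.5625 = -14.5625 dBV.

-14.5625 dBV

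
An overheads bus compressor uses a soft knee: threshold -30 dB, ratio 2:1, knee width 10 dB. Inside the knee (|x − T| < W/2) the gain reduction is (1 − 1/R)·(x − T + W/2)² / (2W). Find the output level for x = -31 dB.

x − T + W/2 = -31 − (-30) + 5 = 4.
GR = (1 − 1/2) × 4² / 20 = 0.5 × 16 / 20 = 0.4 dB.
Output = -31 − 0.4 = -31.4 dB.

-31.4 dB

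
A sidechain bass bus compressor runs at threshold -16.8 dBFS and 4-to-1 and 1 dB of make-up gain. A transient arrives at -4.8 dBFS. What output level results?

Overshoot: -4.8 − (-16.8) = 12 dB.
4:1 compression reduces that to 12/4 = 3 dB over.
That puts the output at -13.8 dBFS; make-up adds 1 dB, giving -12.8 dBFS.

-12.8 dBFS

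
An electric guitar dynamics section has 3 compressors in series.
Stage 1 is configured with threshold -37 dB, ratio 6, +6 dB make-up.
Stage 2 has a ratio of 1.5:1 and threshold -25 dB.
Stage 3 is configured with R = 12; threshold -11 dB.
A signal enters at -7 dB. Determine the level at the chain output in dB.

Stage 1: -7 dB is 30 dB over -37 dB; at 6:1 that becomes 5 dB over, giving -32 dB; +6 dB make-up → -26 dB.
Stage 2: -26 dB ≤ -25 dB, so stage 2 doesn't engage; output -26 dB.
Stage 3: -26 dB ≤ -11 dB, so stage 3 doesn't engage; output -26 dB.

-26 dB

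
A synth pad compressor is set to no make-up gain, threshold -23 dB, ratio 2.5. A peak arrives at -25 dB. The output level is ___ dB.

-25 dB is 2 dB below the -23 dB threshold, so no gain reduction is applied.
Output = input = -25 dB.

-25 dB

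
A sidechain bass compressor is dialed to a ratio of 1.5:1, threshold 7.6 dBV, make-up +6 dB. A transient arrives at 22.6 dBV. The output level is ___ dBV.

23.6 dBV

Overshoot: 22.6 − 7.6 = 15 dB.
The 15 dB excess becomes 10 dB after 1.5:1 reduction.
That puts the output at 17.6 dBV; make-up adds 6 dB, giving 23.6 dBV.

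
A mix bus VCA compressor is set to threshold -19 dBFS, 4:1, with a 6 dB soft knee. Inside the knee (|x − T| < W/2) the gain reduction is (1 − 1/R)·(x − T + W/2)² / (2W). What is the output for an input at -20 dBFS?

x − T + W/2 = -20 − (-19) + 3 = 2.
GR = (1 − 1/4) × 2² / 12 = 0.75 × 4 / 12 = 0.25 dB.
Output = -20 − 0.25 = -20.25 dBFS.

-20.25 dBFS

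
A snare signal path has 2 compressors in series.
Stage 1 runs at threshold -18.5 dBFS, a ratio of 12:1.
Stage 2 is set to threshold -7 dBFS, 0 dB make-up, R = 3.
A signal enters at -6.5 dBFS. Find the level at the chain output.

-17.5 dBFS

Stage 1: 12 dB above -18.5 dBFS, reduced 12:1 to 1 dB above → -17.5 dBFS.
Stage 2: -17.5 dBFS ≤ -7 dBFS, so stage 2 doesn't engage; output -17.5 dBFS.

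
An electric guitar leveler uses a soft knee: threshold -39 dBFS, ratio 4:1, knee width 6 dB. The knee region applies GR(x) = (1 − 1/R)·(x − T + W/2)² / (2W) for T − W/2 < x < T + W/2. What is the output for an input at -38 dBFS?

x − T + W/2 = -38 − (-39) + 3 = 4.
GR = (1 − 1/4) × 4² / 12 = 0.75 × 16 / 12 = 1 dB.
Output = -38 − 1 = -39 dBFS.

-39 dBFS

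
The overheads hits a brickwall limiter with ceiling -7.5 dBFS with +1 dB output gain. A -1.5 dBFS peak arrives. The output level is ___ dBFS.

At ∞:1, everything above -7.5 dBFS is held at the ceiling.
Output gain then adds 1 dB: -7.5 + 1 = -6.5 dBFS.

-6.5 dBFS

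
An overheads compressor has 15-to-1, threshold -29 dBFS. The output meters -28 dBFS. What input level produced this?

-14 dBFS

The compressed level sits -28 − (-29) = 1 dB over threshold.
Input overshoot = R × output overshoot = 15 dB → input = -29 + 15 = -14 dBFS.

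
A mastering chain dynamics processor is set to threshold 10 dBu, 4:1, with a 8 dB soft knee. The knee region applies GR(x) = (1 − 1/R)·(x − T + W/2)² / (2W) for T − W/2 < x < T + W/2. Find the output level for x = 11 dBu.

9.828125 dBu

x − T + W/2 = 11 − 10 + 4 = 5.
GR = (1 − 1/4) × 5² / 16 = 0.75 × 25 / 16 = 1.171875 dB.
Output = 11 − 1.171875 = 9.828125 dBu.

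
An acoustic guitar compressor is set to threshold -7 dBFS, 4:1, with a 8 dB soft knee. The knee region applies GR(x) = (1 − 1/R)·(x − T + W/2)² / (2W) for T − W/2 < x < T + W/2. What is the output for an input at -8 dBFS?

x − T + W/2 = -8 − (-7) + 4 = 3.
GR = (1 − 1/4) × 3² / 16 = 0.75 × 9 / 16 = 0.421875 dB.
Output = -8 − 0.421875 = -8.421875 dBFS.

-8.421875 dBFS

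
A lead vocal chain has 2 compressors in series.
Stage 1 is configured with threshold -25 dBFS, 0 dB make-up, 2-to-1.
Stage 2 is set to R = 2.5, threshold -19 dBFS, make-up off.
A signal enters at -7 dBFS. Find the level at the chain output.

Stage 1: overshoot 18 dB → 18/2 = 9 dB → -16 dBFS.
Stage 2: 3 dB above -19 dBFS, reduced 2.5:1 to 1.2 dB above → -17.8 dBFS.

-17.8 dBFS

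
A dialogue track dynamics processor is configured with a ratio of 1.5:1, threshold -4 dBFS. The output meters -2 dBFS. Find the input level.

That's 2 dB above the -4 dBFS threshold.
Input overshoot = R × output overshoot = 3 dB → input = -4 + 3 = -1 dBFS.

-1 dBFS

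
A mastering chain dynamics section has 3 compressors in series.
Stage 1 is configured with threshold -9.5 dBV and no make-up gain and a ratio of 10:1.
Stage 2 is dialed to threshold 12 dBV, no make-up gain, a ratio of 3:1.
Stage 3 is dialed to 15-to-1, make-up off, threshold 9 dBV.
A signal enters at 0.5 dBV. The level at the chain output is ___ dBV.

-8.5 dBV

Stage 1: 10 dB above -9.5 dBV, reduced 10:1 to 1 dB above → -8.5 dBV.
Stage 2: below threshold (-8.5 ≤ 12); passes unchanged; output -8.5 dBV.
Stage 3: below threshold (-8.5 ≤ 9); passes unchanged; output -8.5 dBV.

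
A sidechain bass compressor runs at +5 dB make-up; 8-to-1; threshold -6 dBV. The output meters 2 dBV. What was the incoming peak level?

Stripping the +5 dB make-up gives -3 dBV at the gain stage.
The compressed level sits -3 − (-6) = 3 dB over threshold.
Before 8:1 compression the overshoot was 3 × 8 = 24 dB, so input = -6 + 24 = 18 dBV.

18 dBV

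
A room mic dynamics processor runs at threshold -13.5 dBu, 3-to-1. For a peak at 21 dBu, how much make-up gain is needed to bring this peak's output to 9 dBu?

11 dB

Overshoot 34.5 dB → 34.5/3 = 11.5 dB after compression, so the compressed level is -13.5 + 11.5 = -2 dBu.
Make-up = target − compressed = 9 − (-2) = 11 dB.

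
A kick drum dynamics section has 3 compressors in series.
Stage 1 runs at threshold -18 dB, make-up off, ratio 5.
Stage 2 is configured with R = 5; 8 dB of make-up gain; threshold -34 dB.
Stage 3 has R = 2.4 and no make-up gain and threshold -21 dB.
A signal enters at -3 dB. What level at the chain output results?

Stage 1: overshoot 15 dB → 15/5 = 3 dB → -15 dB.
Stage 2: -15 dB is 19 dB over -34 dB; at 5:1 that becomes 3.8 dB over, giving -30.2 dB; +8 dB make-up → -22.2 dB.
Stage 3: below threshold (-22.2 ≤ -21); passes unchanged; output -22.2 dB.

-22.2 dB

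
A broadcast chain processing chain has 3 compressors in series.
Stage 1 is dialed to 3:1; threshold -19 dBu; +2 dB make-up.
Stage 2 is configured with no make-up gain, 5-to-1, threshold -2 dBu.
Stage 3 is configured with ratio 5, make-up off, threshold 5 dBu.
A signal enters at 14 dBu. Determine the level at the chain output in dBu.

Stage 1: 14 dBu is 33 dB over -19 dBu; at 3:1 that becomes 11 dB over, giving -8 dBu; +2 dB make-up → -6 dBu.
Stage 2: -6 dBu is at or below the -2 dBu threshold — no compression; output -6 dBu.
Stage 3: below threshold (-6 ≤ 5); passes unchanged; output -6 dBu.

-6 dBu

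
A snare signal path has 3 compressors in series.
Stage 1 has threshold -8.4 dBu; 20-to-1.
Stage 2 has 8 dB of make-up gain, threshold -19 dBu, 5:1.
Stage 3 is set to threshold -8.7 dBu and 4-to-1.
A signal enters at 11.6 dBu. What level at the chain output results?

-8.695 dBu

Stage 1: overshoot 20 dB → 20/20 = 1 dB → -7.4 dBu.
Stage 2: overshoot 11.6 dB → 11.6/5 = 2.32 dB → -16.68 dBu; +8 dB make-up → -8.68 dBu.
Stage 3: 0.02 dB above -8.7 dBu, reduced 4:1 to 0.005 dB above → -8.695 dBu.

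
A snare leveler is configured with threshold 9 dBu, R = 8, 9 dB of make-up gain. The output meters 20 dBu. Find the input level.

Stripping the +9 dB make-up gives 11 dBu at the gain stage.
That's 2 dB above the 9 dBu threshold.
Input overshoot = R × output overshoot = 16 dB → input = 9 + 16 = 25 dBu.

25 dBu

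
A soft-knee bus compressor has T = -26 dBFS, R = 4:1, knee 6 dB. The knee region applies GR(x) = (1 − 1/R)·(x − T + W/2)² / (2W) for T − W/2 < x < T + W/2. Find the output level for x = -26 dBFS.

x − T + W/2 = -26 − (-26) + 3 = 3.
GR = (1 − 1/4) × 3² / 12 = 0.75 × 9 / 12 = 0.5625 dB.
Output = -26 − 0.5625 = -26.5625 dBFS.

-26.5625 dBFS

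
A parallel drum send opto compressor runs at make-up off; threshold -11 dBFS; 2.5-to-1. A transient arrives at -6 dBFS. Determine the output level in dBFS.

-6 dBFS sits 5 dB over threshold.
2.5:1 compression reduces that to 5/2.5 = 2 dB over.
Output = -11 + 2 = -9 dBFS.

-9 dBFS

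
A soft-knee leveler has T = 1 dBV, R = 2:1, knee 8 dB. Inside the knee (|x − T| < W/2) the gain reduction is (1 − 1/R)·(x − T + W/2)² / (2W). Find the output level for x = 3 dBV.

1.875 dBV

x − T + W/2 = 3 − 1 + 4 = 6.
GR = (1 − 1/2) × 6² / 16 = 0.5 × 36 / 16 = 1.125 dB.
Output = 3 − 1.125 = 1.875 dBV.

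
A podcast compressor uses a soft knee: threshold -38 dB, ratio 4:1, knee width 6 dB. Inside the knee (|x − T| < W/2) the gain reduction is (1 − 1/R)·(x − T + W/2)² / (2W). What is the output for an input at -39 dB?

x − T + W/2 = -39 − (-38) + 3 = 2.
GR = (1 − 1/4) × 2² / 12 = 0.75 × 4 / 12 = 0.25 dB.
Output = -39 − 0.25 = -39.25 dB.

-39.25 dB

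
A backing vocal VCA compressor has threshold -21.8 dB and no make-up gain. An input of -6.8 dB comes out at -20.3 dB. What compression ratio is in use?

Input overshoot = -6.8 − (-21.8) = 15 dB; output overshoot = -20.3 − (-21.8) = 1.5 dB.
Ratio = 15 / 1.5 = 10.

10:1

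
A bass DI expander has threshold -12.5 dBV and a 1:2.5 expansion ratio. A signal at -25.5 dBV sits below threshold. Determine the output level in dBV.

The input is 13 dB below the -12.5 dBV threshold.
A 1:2.5 expander multiplies undershoot by 2.5: 13 × 2.5 = 32.5 dB below threshold.
Output = -12.5 − 32.5 = -45 dBV.

-45 dBV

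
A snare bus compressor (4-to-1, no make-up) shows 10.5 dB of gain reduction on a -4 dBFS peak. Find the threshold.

Let T be the threshold. Output overshoot = (input overshoot)/R, so -14.5 − T = (-4 − T)/4.
4·(-14.5 − T) = -4 − T → 3·T = -58 − (-4) = -54.
T = -54/3 = -18 dBFS.

-18 dBFS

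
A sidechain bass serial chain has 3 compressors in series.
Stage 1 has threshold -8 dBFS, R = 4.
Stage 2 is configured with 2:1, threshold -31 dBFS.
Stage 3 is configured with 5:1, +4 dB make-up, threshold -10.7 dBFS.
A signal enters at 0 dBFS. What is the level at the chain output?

Stage 1: 8 dB above -8 dBFS, reduced 4:1 to 2 dB above → -6 dBFS.
Stage 2: -6 dBFS is 25 dB over -31 dBFS; at 2:1 that becomes 12.5 dB over, giving -18.5 dBFS.
Stage 3: -18.5 dBFS is at or below the -10.7 dBFS threshold — no compression; make-up brings it to -14.5 dBFS.

-14.5 dBFS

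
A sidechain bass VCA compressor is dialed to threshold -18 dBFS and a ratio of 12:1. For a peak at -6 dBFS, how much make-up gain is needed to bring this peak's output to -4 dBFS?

13 dB

The peak compresses to -18 + 12/12 = -17 dBFS.
To reach -4 dBFS requires -4 − (-17) = 13 dB of make-up.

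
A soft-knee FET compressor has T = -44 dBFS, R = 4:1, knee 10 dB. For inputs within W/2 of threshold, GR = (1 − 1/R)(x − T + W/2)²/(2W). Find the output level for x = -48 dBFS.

x − T + W/2 = -48 − (-44) + 5 = 1.
GR = (1 − 1/4) × 1² / 20 = 0.75 × 1 / 20 = 0.0375 dB.
Output = -48 − 0.0375 = -48.0375 dBFS.

-48.0375 dBFS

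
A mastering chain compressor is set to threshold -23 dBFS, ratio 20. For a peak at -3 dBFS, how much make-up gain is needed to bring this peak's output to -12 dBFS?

10 dB

The peak compresses to -23 + 20/20 = -22 dBFS.
To reach -12 dBFS requires -12 − (-22) = 10 dB of make-up.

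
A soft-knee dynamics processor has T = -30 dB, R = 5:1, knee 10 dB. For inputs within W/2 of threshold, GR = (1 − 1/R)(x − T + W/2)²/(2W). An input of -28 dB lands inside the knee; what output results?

-29.96 dB

x − T + W/2 = -28 − (-30) + 5 = 7.
GR = (1 − 1/5) × 7² / 20 = 0.8 × 49 / 20 = 1.96 dB.
Output = -28 − 1.96 = -29.96 dB.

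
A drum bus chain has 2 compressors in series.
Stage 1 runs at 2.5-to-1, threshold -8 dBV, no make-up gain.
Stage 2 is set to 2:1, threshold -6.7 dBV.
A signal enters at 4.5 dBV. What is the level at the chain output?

Stage 1: 12.5 dB above -8 dBV, reduced 2.5:1 to 5 dB above → -3 dBV.
Stage 2: -3 dBV is 3.7 dB over -6.7 dBV; at 2:1 that becomes 1.85 dB over, giving -4.85 dBV.

-4.85 dBV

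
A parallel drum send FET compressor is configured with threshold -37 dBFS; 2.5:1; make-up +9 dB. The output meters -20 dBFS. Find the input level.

Remove make-up: -20 − 9 = -29 dBFS.
Post-compression overshoot = -29 − (-37) = 8 dB.
Undo the ratio: input overshoot = 8 × 2.5 = 20 dB, giving input = -17 dBFS.

-17 dBFS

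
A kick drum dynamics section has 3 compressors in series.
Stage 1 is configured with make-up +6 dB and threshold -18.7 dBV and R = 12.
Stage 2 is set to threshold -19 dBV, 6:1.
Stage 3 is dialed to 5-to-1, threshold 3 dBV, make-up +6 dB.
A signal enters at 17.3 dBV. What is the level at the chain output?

Stage 1: 17.3 dBV is 36 dB over -18.7 dBV; at 12:1 that becomes 3 dB over, giving -15.7 dBV; +6 dB make-up → -9.7 dBV.
Stage 2: 9.3 dB above -19 dBV, reduced 6:1 to 1.55 dB above → -17.45 dBV.
Stage 3: -17.45 dBV is at or below the 3 dBV threshold — no compression; make-up brings it to -11.45 dBV.

-11.45 dBV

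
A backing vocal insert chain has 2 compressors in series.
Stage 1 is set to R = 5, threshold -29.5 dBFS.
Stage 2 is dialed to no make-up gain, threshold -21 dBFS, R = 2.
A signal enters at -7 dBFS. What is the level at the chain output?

Stage 1: -7 dBFS is 22.5 dB over -29.5 dBFS; at 5:1 that becomes 4.5 dB over, giving -25 dBFS.
Stage 2: -25 dBFS ≤ -21 dBFS, so stage 2 doesn't engage; output -25 dBFS.

-25 dBFS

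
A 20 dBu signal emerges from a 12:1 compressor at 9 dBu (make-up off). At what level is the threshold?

8 dBu

Gain reduction = 20 − 9 = 11 dB; output overshoot = GR / (R − 1) = 11 / 11 = 1 dB.
Threshold = output − output overshoot = 9 − 1 = 8 dBu.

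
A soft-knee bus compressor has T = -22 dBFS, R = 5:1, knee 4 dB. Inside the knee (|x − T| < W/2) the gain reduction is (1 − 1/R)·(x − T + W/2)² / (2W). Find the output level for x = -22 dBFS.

x − T + W/2 = -22 − (-22) + 2 = 2.
GR = (1 − 1/5) × 2² / 8 = 0.8 × 4 / 8 = 0.4 dB.
Output = -22 − 0.4 = -22.4 dBFS.

-22.4 dBFS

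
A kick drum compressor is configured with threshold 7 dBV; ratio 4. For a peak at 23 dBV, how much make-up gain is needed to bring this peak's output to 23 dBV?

12 dB

Overshoot 16 dB → 16/4 = 4 dB after compression, so the compressed level is 7 + 4 = 11 dBV.
Make-up = target − compressed = 23 − 11 = 12 dB.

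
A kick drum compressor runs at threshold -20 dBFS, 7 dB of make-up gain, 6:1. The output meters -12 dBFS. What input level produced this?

Stripping the +7 dB make-up gives -19 dBFS at the gain stage.
Post-compression overshoot = -19 − (-20) = 1 dB.
Undo the ratio: input overshoot = 1 × 6 = 6 dB, giving input = -14 dBFS.

-14 dBFS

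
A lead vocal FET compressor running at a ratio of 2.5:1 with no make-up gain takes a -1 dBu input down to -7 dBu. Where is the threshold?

-11 dBu

Gain reduction = -1 − (-7) = 6 dB; output overshoot = GR / (R − 1) = 6 / 1.5 = 4 dB.
Threshold = output − output overshoot = -7 − 4 = -11 dBu.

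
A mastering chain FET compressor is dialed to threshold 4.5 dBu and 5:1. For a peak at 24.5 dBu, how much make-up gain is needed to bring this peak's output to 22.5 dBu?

14 dB

Overshoot 20 dB → 20/5 = 4 dB after compression, so the compressed level is 4.5 + 4 = 8.5 dBu.
Make-up = target − compressed = 22.5 − 8.5 = 14 dB.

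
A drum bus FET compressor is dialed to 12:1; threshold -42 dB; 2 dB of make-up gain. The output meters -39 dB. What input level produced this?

-30 dB

Remove make-up: -39 − 2 = -41 dB.
That's 1 dB above the -42 dB threshold.
Undo the ratio: input overshoot = 1 × 12 = 12 dB, giving input = -30 dB.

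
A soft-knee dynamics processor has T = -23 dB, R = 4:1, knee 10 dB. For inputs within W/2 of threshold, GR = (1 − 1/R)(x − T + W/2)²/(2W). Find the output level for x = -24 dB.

x − T + W/2 = -24 − (-23) + 5 = 4.
GR = (1 − 1/4) × 4² / 20 = 0.75 × 16 / 20 = 0.6 dB.
Output = -24 − 0.6 = -24.6 dB.

-24.6 dB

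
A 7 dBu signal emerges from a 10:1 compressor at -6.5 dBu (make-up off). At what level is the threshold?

-8 dBu

Input is 15 dB above T (since output overshoot × R = input overshoot: (-6.5 − T)·10 = 7 − T gives T = -8 dBu).
Check: -8 + (7 − (-8))/10 = -8 + 1.5 = -6.5 dBu. ✓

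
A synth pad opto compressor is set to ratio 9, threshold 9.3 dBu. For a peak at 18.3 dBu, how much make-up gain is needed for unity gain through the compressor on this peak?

8 dB

Overshoot 9 dB → 9/9 = 1 dB after compression, so the compressed level is 9.3 + 1 = 10.3 dBu.
Make-up = target − compressed = 18.3 − 10.3 = 8 dB.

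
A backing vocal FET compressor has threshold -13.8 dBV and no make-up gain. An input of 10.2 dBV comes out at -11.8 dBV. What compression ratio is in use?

12:1

Input overshoot = 10.2 − (-13.8) = 24 dB; output overshoot = -11.8 − (-13.8) = 2 dB.
Ratio = 24 / 2 = 12.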